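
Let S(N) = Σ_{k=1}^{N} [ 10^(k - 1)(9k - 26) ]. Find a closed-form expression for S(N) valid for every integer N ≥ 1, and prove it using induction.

S(N) = 10^N(N - 3) + 3

We claim S(N) = 10^N(N - 3) + 3 for all N ≥ 1.
When N = 1: S(1) = -17, and the closed form gives -17. They agree.
For the inductive step, assume it holds for an arbitrary k ≥ 1, so S(k) = 10^k(k - 3) + 3.
Then S(k+1) = S(k) + (10^k(9k - 17)) = (10^k(k - 3) + 3) + (10^k(9k - 17)).
Simplifying, S(k+1) = 10·10^k·k - 20·10^k + 3 = 10^(k+1)((k+1) - 3) + 3,
which is the closed form with N = k+1.
This completes the induction.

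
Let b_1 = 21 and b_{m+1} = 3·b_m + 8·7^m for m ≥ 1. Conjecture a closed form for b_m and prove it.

b_m = 7·3^(m - 1) + 2·7^m

Computing the first terms: b_1 = 21, b_2 = 119, b_3 = 749. This suggests b_m = 7·3^(m - 1) + 2·7^m.
For the base case m = 1: the formula gives 21 = 21 = b_1.
Suppose the result is true for m = r, so b_r = 7·3^(r - 1) + 2·7^r.
Then b_{r+1} = 3·b_r + 8·7^r = 3·(7·3^(r - 1) + 2·7^r) + 8·7^r = 7·3^r + 2·7^(r + 1) = 7·3^((r+1) - 1) + 2·7^(r+1),
which is the claimed formula at m = r+1.
Hence, by induction on m, the claim holds for every m ≥ 1.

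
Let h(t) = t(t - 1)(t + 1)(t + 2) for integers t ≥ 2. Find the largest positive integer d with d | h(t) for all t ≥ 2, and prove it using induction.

d = 24

Computing the first values: h(2) = 24 and h(3) = 120; gcd(24, 120) = 24, so d ≤ 24.
We prove 24 | t(t - 1)(t + 1)(t + 2) for all t ≥ 2 by induction on t.
Base step (t = 2): h(2) = 24 = 24·(1), so 24 | h(2).
Inductive step: assume the claim holds for t = m, i.e. 24 | h(m). Then
h(m+1) − h(m) = m·(m+1)·(m+2)·(m+3) − (m-1)·m·(m+1)·(m+2) = m·(m+1)·(m+2)·[(m+3) − (m-1)] = 4·m·(m+1)·(m+2). The product of 3 consecutive integers is divisible by (3)! = 6, so h(m+1) − h(m) is divisible by 4·6 = 24. By the inductive hypothesis 24 | h(m), hence 24 | h(m+1).
By the principle of mathematical induction, the result holds for all t ≥ 2.
Therefore the largest such d is 24.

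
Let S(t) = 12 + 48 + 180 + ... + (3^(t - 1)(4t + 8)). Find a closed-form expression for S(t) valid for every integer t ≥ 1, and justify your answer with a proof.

We claim S(t) = 3^t(2t + 3) - 3 for all t ≥ 1.
For the base case t = 1: S(1) = 12, and the closed form gives 12. They agree.
For the inductive step, assume it holds for an arbitrary p ≥ 1, so S(p) = 3^p(2p + 3) - 3.
Then S(p+1) = S(p) + (4·3^p(p + 3)) = (3^p(2p + 3) - 3) + (4·3^p(p + 3)).
Simplifying, S(p+1) = 6·3^p·p + 15·3^p - 3 = 3^(p+1)(2(p+1) + 3) - 3,
which is the closed form with t = p+1.
By the principle of mathematical induction, the result holds for all t ≥ 1.

S(t) = 3^t(2t + 3) - 3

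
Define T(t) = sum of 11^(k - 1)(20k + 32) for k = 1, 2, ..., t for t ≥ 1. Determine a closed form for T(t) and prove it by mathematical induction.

We claim T(t) = 11^t(2t + 3) - 3 for all t ≥ 1.
Base case (t = 1): T(1) = 52, and the closed form gives 52. They agree.
Inductive step: assume the claim holds for t = k, so T(k) = 11^k(2k + 3) - 3.
Then T(k+1) = T(k) + (11^k(20k + 52)) = (11^k(2k + 3) - 3) + (11^k(20k + 52)).
Simplifying, T(k+1) = 22·11^k·k + 55·11^k - 3 = 11^(k+1)(2(k+1) + 3) - 3,
which is the closed form with t = k+1.
This completes the induction.

T(t) = 11^t(2t + 3) - 3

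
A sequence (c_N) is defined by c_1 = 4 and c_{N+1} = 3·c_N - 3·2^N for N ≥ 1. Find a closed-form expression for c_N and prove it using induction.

c_N = 3·2^N - 2·3^(N - 1)

Computing the first terms: c_1 = 4, c_2 = 6, c_3 = 6. This suggests c_N = 3·2^N - 2·3^(N - 1).
Base step (N = 1): the formula gives 4 = 4 = c_1.
For the inductive step, assume it holds for an arbitrary p ≥ 1, so c_p = 3·2^p - 2·3^(p - 1).
Then c_{p+1} = 3·c_p - 3·2^p = 3·(3·2^p - 2·3^(p - 1)) - 3·2^p = 3·2^(p + 1) - 2·3^p = 3·2^(p+1) - 2·3^((p+1) - 1),
which is the claimed formula at N = p+1.
Hence, by induction on N, the claim holds for every N ≥ 1.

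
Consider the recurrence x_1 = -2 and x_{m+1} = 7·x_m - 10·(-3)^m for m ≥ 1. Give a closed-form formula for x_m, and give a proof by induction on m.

x_m = (-3)^m + 7^(m - 1)

Computing the first terms: x_1 = -2, x_2 = 16, x_3 = 22. This suggests x_m = (-3)^m + 7^(m - 1).
Base step (m = 1): the formula gives -2 = -2 = x_1.
Inductive step: assume the claim holds for m = p, so x_p = (-3)^p + 7^(p - 1).
Then x_{p+1} = 7·x_p - 10·(-3)^p = 7·((-3)^p + 7^(p - 1)) - 10·(-3)^p = (-3)^(p + 1) + 7^p = (-3)^(p+1) + 7^((p+1) - 1),
which is the claimed formula at m = p+1.
Hence, by induction on m, the claim holds for every m ≥ 1.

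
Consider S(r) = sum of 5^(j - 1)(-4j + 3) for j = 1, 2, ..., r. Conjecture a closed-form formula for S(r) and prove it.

S(r) = 5^r(-r + 1) - 1

We claim S(r) = 5^r(-r + 1) - 1 for all r ≥ 1.
When r = 1: S(1) = -1, and the closed form gives -1. They agree.
Inductive step: suppose the statement holds for some j ≥ 1, so S(j) = 5^j(-j + 1) - 1.
Then S(j+1) = S(j) + (5^j(-4j - 1)) = (5^j(-j + 1) - 1) + (5^j(-4j - 1)).
Simplifying, S(j+1) = -5·5^j·j - 1 = 5^(j+1)(-(j+1) + 1) - 1,
which is the closed form with r = j+1.
By the principle of mathematical induction, the result holds for all r ≥ 1.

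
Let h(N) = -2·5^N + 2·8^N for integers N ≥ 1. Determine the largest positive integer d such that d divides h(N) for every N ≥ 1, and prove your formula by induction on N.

Computing the first values: h(1) = 6 and h(2) = 78; gcd(6, 78) = 6, so d ≤ 6.
We prove 6 | -2·5^N + 2·8^N for all N ≥ 1 by induction on N.
When N = 1: h(1) = 6 = 6·(1), so 6 | h(1).
Inductive step: assume the claim holds for N = k, i.e. 6 | h(k). Then
h(k+1) − 8·h(k) = (-2·5^(k+1) + 2·8^(k+1)) − 8·(-2·5^k + 2·8^k) = (-2)·5^k·(5 − 8) = (6)·5^k. Since 6 | h(k) by the inductive hypothesis, 6 | 8·h(k); and 6 | 6 since 6 = 6·1. Therefore 6 | h(k+1).
This completes the induction.
Therefore the largest such d is 6.

d = 6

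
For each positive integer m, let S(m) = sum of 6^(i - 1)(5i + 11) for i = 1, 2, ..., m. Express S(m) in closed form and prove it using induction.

We claim S(m) = 6^m(m + 2) - 2 for all m ≥ 1.
Base case (m = 1): S(1) = 16, and the closed form gives 16. They agree.
Inductive step: assume the claim holds for m = i, so S(i) = 6^i(i + 2) - 2.
Then S(i+1) = S(i) + (6^i(5i + 16)) = (6^i(i + 2) - 2) + (6^i(5i + 16)).
Simplifying, S(i+1) = 6·6^i·i + 18·6^i - 2 = 6^(i+1)((i+1) + 2) - 2,
which is the closed form with m = i+1.
By induction, the statement is established for all m ≥ 1.

S(m) = 6^m(m + 2) - 2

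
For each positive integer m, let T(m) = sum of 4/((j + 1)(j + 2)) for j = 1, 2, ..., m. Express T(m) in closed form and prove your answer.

We claim T(m) = 2m/(m + 2) for all m ≥ 1.
When m = 1: T(1) = 2/3, and the closed form gives 2/3. They agree.
For the inductive step, assume it holds for an arbitrary j ≥ 1, so T(j) = 2j/(j + 2).
Then T(j+1) = T(j) + (4/((j + 2)(j + 3))) = (2j/(j + 2)) + (4/((j + 2)(j + 3))).
Simplifying, T(j+1) = 2(j + 1)/(j + 3) = 2(j+1)/((j+1) + 2),
which is the closed form with m = j+1.
Hence, by induction on m, the claim holds for every m ≥ 1.

T(m) = 2m/(m + 2)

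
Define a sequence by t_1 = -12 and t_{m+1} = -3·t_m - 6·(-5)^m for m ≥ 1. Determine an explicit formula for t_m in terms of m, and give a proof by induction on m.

Computing the first terms: t_1 = -12, t_2 = 66, t_3 = -348. This suggests t_m = -(-3)^m + 3(-5)^m.
For the base case m = 1: the formula gives -12 = -12 = t_1.
Inductive step: assume the claim holds for m = i, so t_i = -(-3)^i + 3(-5)^i.
Then t_{i+1} = -3·t_i - 6·(-5)^i = -3·(-(-3)^i + 3(-5)^i) - 6·(-5)^i = -(-3)^(i + 1) + 3(-5)^(i + 1),
which is the claimed formula at m = i+1.
This completes the induction.

t_m = -(-3)^m + 3(-5)^m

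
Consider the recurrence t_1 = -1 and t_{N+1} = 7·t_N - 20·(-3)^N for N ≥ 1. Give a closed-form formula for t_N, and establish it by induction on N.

t_N = 2(-3)^N + 5·7^(N - 1)

Computing the first terms: t_1 = -1, t_2 = 53, t_3 = 191. This suggests t_N = 2(-3)^N + 5·7^(N - 1).
For the base case N = 1: the formula gives -1 = -1 = t_1.
Inductive step: assume the claim holds for N = j, so t_j = 2(-3)^j + 5·7^(j - 1).
Then t_{j+1} = 7·t_j - 20·(-3)^j = 7·(2(-3)^j + 5·7^(j - 1)) - 20·(-3)^j = 2(-3)^(j + 1) + 5·7^j = 2(-3)^(j+1) + 5·7^((j+1) - 1),
which is the claimed formula at N = j+1.
This completes the induction.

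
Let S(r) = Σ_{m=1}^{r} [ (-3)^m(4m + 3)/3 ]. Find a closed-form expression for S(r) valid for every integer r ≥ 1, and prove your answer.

S(r) = (-3)^r(r + 1) - 1

We claim S(r) = (-3)^r(r + 1) - 1 for all r ≥ 1.
Base case (r = 1): S(1) = -7, and the closed form gives -7. They agree.
Inductive step: suppose the statement holds for some m ≥ 1, so S(m) = (-3)^m(m + 1) - 1.
Then S(m+1) = S(m) + ((-3)^m(-4m - 7)) = ((-3)^m(m + 1) - 1) + ((-3)^m(-4m - 7)).
Simplifying, S(m+1) = -3(-3)^m·m - 6(-3)^m - 1 = (-3)^(m+1)((m+1) + 1) - 1,
which is the closed form with r = m+1.
This completes the induction.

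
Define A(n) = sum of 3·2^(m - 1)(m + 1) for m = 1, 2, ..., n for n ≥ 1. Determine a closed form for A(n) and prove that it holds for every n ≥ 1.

A(n) = 3·2^n·n

We claim A(n) = 3·2^n·n for all n ≥ 1.
Base step (n = 1): A(1) = 6, and the closed form gives 6. They agree.
Inductive step: suppose the statement holds for some m ≥ 1, so A(m) = 3·2^m·m.
Then A(m+1) = A(m) + (3·2^m(m + 2)) = (3·2^m·m) + (3·2^m(m + 2)).
Simplifying, A(m+1) = 6·2^m(m + 1) = 3·2^(m+1)·(m+1),
which is the closed form with n = m+1.
By the principle of mathematical induction, the result holds for all n ≥ 1.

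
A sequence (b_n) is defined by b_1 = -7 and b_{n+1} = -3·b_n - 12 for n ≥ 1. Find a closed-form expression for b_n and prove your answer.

Computing the first terms: b_1 = -7, b_2 = 9, b_3 = -39. This suggests b_n = -4(-3)^(n - 1) - 3.
When n = 1: the formula gives -7 = -7 = b_1.
Inductive step: suppose the statement holds for some i ≥ 1, so b_i = -4(-3)^(i - 1) - 3.
Then b_{i+1} = -3·b_i - 12 = -3·(-4(-3)^(i - 1) - 3) - 12 = -4(-3)^i - 3 = -4(-3)^((i+1) - 1) - 3,
which is the claimed formula at n = i+1.
Hence, by induction on n, the claim holds for every n ≥ 1.

b_n = -4(-3)^(n - 1) - 3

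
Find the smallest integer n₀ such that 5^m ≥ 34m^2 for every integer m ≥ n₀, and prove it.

At m = 3: 125 < 306, so the inequality fails and n₀ ≥ 4. We prove 5^m ≥ 34m^2 for all m ≥ 4.
Base step (m = 4): 5^m = 625 and 34m^2 = 544, so 625 ≥ 544.
Inductive step: suppose the statement holds for some i ≥ 4, so 5^i ≥ 34i^2.
Then 5^(i + 1) = 5·(5^i) ≥ 5·(34i^2).
Also, for i ≥ 4 we have 5·(34i^2) ≥ 34(i+1)^2, since 5 ≥ (1 + 1/i)^2 for all i ≥ 4.
Combining, 5^(i + 1) ≥ 34(i+1)^2.
Hence, by induction on m, the claim holds for every m ≥ 4.
Hence the smallest such n₀ is 4.

n₀ = 4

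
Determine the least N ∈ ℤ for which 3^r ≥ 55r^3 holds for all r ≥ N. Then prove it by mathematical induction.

At r = 9: 19683 < 40095, so the inequality fails and N ≥ 10. We prove 3^r ≥ 55r^3 for all r ≥ 10.
When r = 10: 3^r = 59049 and 55r^3 = 55000, so 59049 ≥ 55000.
For the inductive step, assume it holds for an arbitrary k ≥ 10, so 3^k ≥ 55k^3.
Then 3^(k + 1) = 3·(3^k) ≥ 3·(55k^3).
Also, for k ≥ 10 we have 3·(55k^3) ≥ 55(k+1)^3, since 3 ≥ (1 + 1/k)^3 for all k ≥ 10.
Combining, 3^(k + 1) ≥ 55(k+1)^3.
This completes the induction.
Hence the smallest such N is 10.

N = 10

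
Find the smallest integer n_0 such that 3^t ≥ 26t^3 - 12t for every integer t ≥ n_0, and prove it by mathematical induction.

At t = 8: 6561 < 13216, so the inequality fails and n_0 ≥ 9. We prove 3^t ≥ 26t^3 - 12t for all t ≥ 9.
Base step (t = 9): 3^t = 19683 and 26t^3 - 12t = 18846, so 19683 ≥ 18846.
Inductive step: suppose the statement holds for some p ≥ 9, so 3^p ≥ 26p^3 - 12p.
Then 3^(p + 1) = 3·(3^p) ≥ 3·(26p^3 - 12p).
Also, for p ≥ 9 we have 3·(26p^3 - 12p) ≥ 26(p+1)^3 - 12(p+1), since 3·(26p^3 - 12p) − (26(p+1)^3 - 12(p+1)) = 52p^3 - 78p^2 - 102p - 14, which is nonnegative for all p ≥ 9.
Combining, 3^(p + 1) ≥ 26(p+1)^3 - 12(p+1).
Hence, by induction on t, the claim holds for every t ≥ 9.
Hence the smallest such n_0 is 9.

n_0 = 9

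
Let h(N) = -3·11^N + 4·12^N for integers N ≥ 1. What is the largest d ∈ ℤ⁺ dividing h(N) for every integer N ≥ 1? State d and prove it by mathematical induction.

d = 3

Computing the first values: h(1) = 15 and h(2) = 213; gcd(15, 213) = 3, so d ≤ 3.
We prove 3 | -3·11^N + 4·12^N for all N ≥ 1 by induction on N.
When N = 1: h(1) = 15 = 3·(5), so 3 | h(1).
Inductive step: suppose the statement holds for some j ≥ 1, i.e. 3 | h(j). Then
h(j+1) − 12·h(j) = (-3·11^(j+1) + 4·12^(j+1)) − 12·(-3·11^j + 4·12^j) = (-3)·11^j·(11 − 12) = (3)·11^j. Since 3 | h(j) by the inductive hypothesis, 3 | 12·h(j); and 3 | 3 since 3 = 3·1. Therefore 3 | h(j+1).
This completes the induction.
Therefore the largest such d is 3.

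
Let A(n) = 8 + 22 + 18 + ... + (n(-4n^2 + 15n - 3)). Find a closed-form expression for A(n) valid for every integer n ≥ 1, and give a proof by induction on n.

A(n) = -n(n + 1)(n^2 - 4n - 1)

We claim A(n) = -n(n + 1)(n^2 - 4n - 1) for all n ≥ 1.
For the base case n = 1: A(1) = 8, and the closed form gives 8. They agree.
Inductive step: suppose the statement holds for some m ≥ 1, so A(m) = m(-m^3 + 3m^2 + 5m + 1).
Then A(m+1) = A(m) + ((m + 1)(15m - 4(m + 1)^2 + 12)) = (m(-m^3 + 3m^2 + 5m + 1)) + ((m + 1)(15m - 4(m + 1)^2 + 12)).
Simplifying, A(m+1) = -(m + 1)(m + 2)(m^2 - 2m - 4) = -(m+1)((m+1) + 1)((m+1)^2 - 4(m+1) - 1),
which is the closed form with n = m+1.
This completes the induction.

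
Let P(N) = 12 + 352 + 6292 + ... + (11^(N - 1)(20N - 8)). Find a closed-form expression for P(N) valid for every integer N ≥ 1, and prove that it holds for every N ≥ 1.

We claim P(N) = 11^N(2N - 1) + 1 for all N ≥ 1.
Base case (N = 1): P(1) = 12, and the closed form gives 12. They agree.
Inductive step: assume the claim holds for N = i, so P(i) = 11^i(2i - 1) + 1.
Then P(i+1) = P(i) + (11^i(20i + 12)) = (11^i(2i - 1) + 1) + (11^i(20i + 12)).
Simplifying, P(i+1) = 22·11^i·i + 11·11^i + 1 = 11^(i+1)(2(i+1) - 1) + 1,
which is the closed form with N = i+1.
By the principle of mathematical induction, the result holds for all N ≥ 1.

P(N) = 11^N(2N - 1) + 1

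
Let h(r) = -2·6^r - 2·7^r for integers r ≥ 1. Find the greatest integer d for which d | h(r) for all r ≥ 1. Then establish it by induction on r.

Computing the first values: h(1) = -26 and h(2) = -170; gcd(-26, -170) = 2, so d ≤ 2.
We prove 2 | -2·6^r - 2·7^r for all r ≥ 1 by induction on r.
For the base case r = 1: h(1) = -26 = 2·(-13), so 2 | h(1).
Inductive step: assume the claim holds for r = j, i.e. 2 | h(j). Then
h(j+1) − 7·h(j) = (-2·6^(j+1) - 2·7^(j+1)) − 7·(-2·6^j - 2·7^j) = (-2)·6^j·(6 − 7) = (2)·6^j. Since 2 | h(j) by the inductive hypothesis, 2 | 7·h(j); and 2 | 2 since 2 = 2·1. Therefore 2 | h(j+1).
By induction, the statement is established for all r ≥ 1.
Therefore the largest such d is 2.

d = 2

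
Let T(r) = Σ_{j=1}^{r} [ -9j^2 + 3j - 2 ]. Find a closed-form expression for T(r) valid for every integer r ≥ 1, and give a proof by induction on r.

T(r) = -r(3r^2 + 3r + 2)

We claim T(r) = -r(3r^2 + 3r + 2) for all r ≥ 1.
For the base case r = 1: T(1) = -8, and the closed form gives -8. They agree.
Suppose the result is true for r = j, so T(j) = j(-3j^2 - 3j - 2).
Then T(j+1) = T(j) + (3j - 9(j + 1)^2 + 1) = (j(-3j^2 - 3j - 2)) + (3j - 9(j + 1)^2 + 1).
Simplifying, T(j+1) = -(j + 1)(3j^2 + 9j + 8) = -(j+1)(3(j+1)^2 + 3(j+1) + 2),
which is the closed form with r = j+1.
By induction, the statement is established for all r ≥ 1.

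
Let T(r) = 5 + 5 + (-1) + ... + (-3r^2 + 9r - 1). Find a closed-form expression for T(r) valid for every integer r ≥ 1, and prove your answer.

T(r) = -r(r^2 - 3r - 3)

We claim T(r) = -r(r^2 - 3r - 3) for all r ≥ 1.
For the base case r = 1: T(1) = 5, and the closed form gives 5. They agree.
Inductive step: suppose the statement holds for some j ≥ 1, so T(j) = j(-j^2 + 3j + 3).
Then T(j+1) = T(j) + (-3j^2 + 3j + 5) = (j(-j^2 + 3j + 3)) + (-3j^2 + 3j + 5).
Simplifying, T(j+1) = -(j + 1)(j^2 - j - 5) = -(j+1)((j+1)^2 - 3(j+1) - 3),
which is the closed form with r = j+1.
By the principle of mathematical induction, the result holds for all r ≥ 1.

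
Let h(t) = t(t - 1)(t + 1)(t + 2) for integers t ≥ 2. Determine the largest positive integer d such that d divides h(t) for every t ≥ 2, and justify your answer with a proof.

Computing the first values: h(2) = 24 and h(3) = 120; gcd(24, 120) = 24, so d ≤ 24.
We prove 24 | t(t - 1)(t + 1)(t + 2) for all t ≥ 2 by induction on t.
Base case (t = 2): h(2) = 24 = 24·(1), so 24 | h(2).
Suppose the result is true for t = m, i.e. 24 | h(m). Then
h(m+1) − h(m) = m·(m+1)·(m+2)·(m+3) − (m-1)·m·(m+1)·(m+2) = m·(m+1)·(m+2)·[(m+3) − (m-1)] = 4·m·(m+1)·(m+2). The product of 3 consecutive integers is divisible by (3)! = 6, so h(m+1) − h(m) is divisible by 4·6 = 24. By the inductive hypothesis 24 | h(m), hence 24 | h(m+1).
This completes the induction.
Therefore the largest such d is 24.

d = 24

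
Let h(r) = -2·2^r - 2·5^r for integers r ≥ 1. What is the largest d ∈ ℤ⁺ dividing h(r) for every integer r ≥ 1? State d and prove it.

d = 2

Computing the first values: h(1) = -14 and h(2) = -58; gcd(-14, -58) = 2, so d ≤ 2.
We prove 2 | -2·2^r - 2·5^r for all r ≥ 1 by induction on r.
When r = 1: h(1) = -14 = 2·(-7), so 2 | h(1).
For the inductive step, assume it holds for an arbitrary m ≥ 1, i.e. 2 | h(m). Then
h(m+1) − 5·h(m) = (-2·2^(m+1) - 2·5^(m+1)) − 5·(-2·2^m - 2·5^m) = (-2)·2^m·(2 − 5) = (6)·2^m. Since 2 | h(m) by the inductive hypothesis, 2 | 5·h(m); and 2 | 6 since 6 = 2·3. Therefore 2 | h(m+1).
This completes the induction.
Therefore the largest such d is 2.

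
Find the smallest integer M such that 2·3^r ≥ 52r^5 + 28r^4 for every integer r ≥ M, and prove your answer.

At r = 15: 28697814 < 40905000, so the inequality fails and M ≥ 16. We prove 2·3^r ≥ 52r^5 + 28r^4 for all r ≥ 16.
Base case (r = 16): 2·3^r = 86093442 and 52r^5 + 28r^4 = 56360960, so 86093442 ≥ 56360960.
Inductive step: suppose the statement holds for some i ≥ 16, so 2·3^i ≥ 52i^5 + 28i^4.
Then 2·3^(i + 1) = 3·(2·3^i) ≥ 3·(52i^5 + 28i^4).
Also, for i ≥ 16 we have 3·(52i^5 + 28i^4) ≥ 52(i+1)^5 + 28(i+1)^4, since 3·(52i^5 + 28i^4) − (52(i+1)^5 + 28(i+1)^4) = 104i^5 - 204i^4 - 632i^3 - 688i^2 - 372i - 80, which is nonnegative for all i ≥ 16.
Combining, 2·3^(i + 1) ≥ 52(i+1)^5 + 28(i+1)^4.
Hence, by induction on r, the claim holds for every r ≥ 16.
Hence the smallest such M is 16.

M = 16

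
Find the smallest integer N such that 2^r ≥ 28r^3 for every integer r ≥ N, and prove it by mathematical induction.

N = 18

At r = 17: 131072 < 137564, so the inequality fails and N ≥ 18. We prove 2^r ≥ 28r^3 for all r ≥ 18.
When r = 18: 2^r = 262144 and 28r^3 = 163296, so 262144 ≥ 163296.
Inductive step: suppose the statement holds for some k ≥ 18, so 2^k ≥ 28k^3.
Then 2^(k + 1) = 2·(2^k) ≥ 2·(28k^3).
Also, for k ≥ 18 we have 2·(28k^3) ≥ 28(k+1)^3, since 2 ≥ (1 + 1/k)^3 for all k ≥ 18.
Combining, 2^(k + 1) ≥ 28(k+1)^3.
By the principle of mathematical induction, the result holds for all r ≥ 18.
Hence the smallest such N is 18.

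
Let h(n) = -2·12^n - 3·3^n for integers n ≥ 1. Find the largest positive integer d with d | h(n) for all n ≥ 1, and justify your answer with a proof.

Computing the first values: h(1) = -33 and h(2) = -315; gcd(-33, -315) = 3, so d ≤ 3.
We prove 3 | -2·12^n - 3·3^n for all n ≥ 1 by induction on n.
Base case (n = 1): h(1) = -33 = 3·(-11), so 3 | h(1).
Inductive step: assume the claim holds for n = m, i.e. 3 | h(m). Then
h(m+1) − 12·h(m) = (-2·12^(m+1) - 3·3^(m+1)) − 12·(-2·12^m - 3·3^m) = (-3)·3^m·(3 − 12) = (27)·3^m. Since 3 | h(m) by the inductive hypothesis, 3 | 12·h(m); and 3 | 27 since 27 = 3·9. Therefore 3 | h(m+1).
Hence, by induction on n, the claim holds for every n ≥ 1.
Therefore the largest such d is 3.

d = 3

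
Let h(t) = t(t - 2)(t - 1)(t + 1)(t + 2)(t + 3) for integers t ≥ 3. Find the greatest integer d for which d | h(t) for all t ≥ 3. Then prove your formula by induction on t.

d = 720

Computing the first values: h(3) = 720 and h(4) = 5040; gcd(720, 5040) = 720, so d ≤ 720.
We prove 720 | t(t - 2)(t - 1)(t + 1)(t + 2)(t + 3) for all t ≥ 3 by induction on t.
Base case (t = 3): h(3) = 720 = 720·(1), so 720 | h(3).
Suppose the result is true for t = j, i.e. 720 | h(j). Then
h(j+1) − h(j) = (j-1)·j·(j+1)·(j+2)·(j+3)·(j+4) − (j-2)·(j-1)·j·(j+1)·(j+2)·(j+3) = (j-1)·j·(j+1)·(j+2)·(j+3)·[(j+4) − (j-2)] = 6·(j-1)·j·(j+1)·(j+2)·(j+3). The product of 5 consecutive integers is divisible by (5)! = 120, so h(j+1) − h(j) is divisible by 6·120 = 720. By the inductive hypothesis 720 | h(j), hence 720 | h(j+1).
By induction, the statement is established for all t ≥ 3.
Therefore the largest such d is 720.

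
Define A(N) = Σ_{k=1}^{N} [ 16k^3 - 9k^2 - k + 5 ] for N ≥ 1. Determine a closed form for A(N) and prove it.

A(N) = N(4N^3 + 5N^2 - N + 3)

We claim A(N) = N(4N^3 + 5N^2 - N + 3) for all N ≥ 1.
When N = 1: A(1) = 11, and the closed form gives 11. They agree.
Inductive step: suppose the statement holds for some k ≥ 1, so A(k) = k(4k^3 + 5k^2 - k + 3).
Then A(k+1) = A(k) + (16k^3 + 39k^2 + 29k + 11) = (k(4k^3 + 5k^2 - k + 3)) + (16k^3 + 39k^2 + 29k + 11).
Simplifying, A(k+1) = (k + 1)(4k^3 + 17k^2 + 21k + 11) = (k+1)(4(k+1)^3 + 5(k+1)^2 - (k+1) + 3),
which is the closed form with N = k+1.
By induction, the statement is established for all N ≥ 1.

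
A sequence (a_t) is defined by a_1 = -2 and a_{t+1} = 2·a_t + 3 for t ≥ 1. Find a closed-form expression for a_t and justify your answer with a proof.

Computing the first terms: a_1 = -2, a_2 = -1, a_3 = 1. This suggests a_t = 2^(t - 1) - 3.
Base step (t = 1): the formula gives -2 = -2 = a_1.
For the inductive step, assume it holds for an arbitrary p ≥ 1, so a_p = 2^(p - 1) - 3.
Then a_{p+1} = 2·a_p + 3 = 2·(2^(p - 1) - 3) + 3 = 2^p - 3 = 2^((p+1) - 1) - 3,
which is the claimed formula at t = p+1.
By induction, the statement is established for all t ≥ 1.

a_t = 2^(t - 1) - 3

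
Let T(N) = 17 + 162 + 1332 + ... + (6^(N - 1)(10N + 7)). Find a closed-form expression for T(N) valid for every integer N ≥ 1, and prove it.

T(N) = 6^N(2N + 1) - 1

We claim T(N) = 6^N(2N + 1) - 1 for all N ≥ 1.
When N = 1: T(1) = 17, and the closed form gives 17. They agree.
For the inductive step, assume it holds for an arbitrary r ≥ 1, so T(r) = 6^r(2r + 1) - 1.
Then T(r+1) = T(r) + (6^r(10r + 17)) = (6^r(2r + 1) - 1) + (6^r(10r + 17)).
Simplifying, T(r+1) = 12·6^r·r + 18·6^r - 1 = 6^(r+1)(2(r+1) + 1) - 1,
which is the closed form with N = r+1.
This completes the induction.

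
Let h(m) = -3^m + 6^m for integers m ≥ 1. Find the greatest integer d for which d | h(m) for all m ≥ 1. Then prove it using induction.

Computing the first values: h(1) = 3 and h(2) = 27; gcd(3, 27) = 3, so d ≤ 3.
We prove 3 | -3^m + 6^m for all m ≥ 1 by induction on m.
For the base case m = 1: h(1) = 3 = 3·(1), so 3 | h(1).
For the inductive step, assume it holds for an arbitrary r ≥ 1, i.e. 3 | h(r). Then
6^{r+1} − 3^{r+1} = 6·6^r − 3·3^r = 6·(6^r − 3^r) + (3)·3^r. The first term is divisible by 3 by the inductive hypothesis, and the second term (3)·3^r is divisible by 3 since 3 | 3. Hence 3 | h(r+1).
Hence, by induction on m, the claim holds for every m ≥ 1.
Therefore the largest such d is 3.

d = 3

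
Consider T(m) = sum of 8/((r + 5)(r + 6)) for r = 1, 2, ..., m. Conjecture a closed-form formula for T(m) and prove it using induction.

T(m) = 4m/(3(m + 6))

We claim T(m) = 4m/(3(m + 6)) for all m ≥ 1.
Base case (m = 1): T(1) = 4/21, and the closed form gives 4/21. They agree.
Inductive step: assume the claim holds for m = r, so T(r) = 4r/(3(r + 6)).
Then T(r+1) = T(r) + (8/((r + 6)(r + 7))) = (4r/(3(r + 6))) + (8/((r + 6)(r + 7))).
Simplifying, T(r+1) = 4(r + 1)/(3(r + 7)) = 4(r+1)/(3((r+1) + 6)),
which is the closed form with m = r+1.
This completes the induction.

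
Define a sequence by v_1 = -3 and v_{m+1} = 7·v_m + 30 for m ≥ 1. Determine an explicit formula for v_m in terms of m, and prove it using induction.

v_m = 2·7^(m - 1) - 5

Computing the first terms: v_1 = -3, v_2 = 9, v_3 = 93. This suggests v_m = 2·7^(m - 1) - 5.
Base case (m = 1): the formula gives -3 = -3 = v_1.
Suppose the result is true for m = j, so v_j = 2·7^(j - 1) - 5.
Then v_{j+1} = 7·v_j + 30 = 7·(2·7^(j - 1) - 5) + 30 = 2·7^j - 5 = 2·7^((j+1) - 1) - 5,
which is the claimed formula at m = j+1.
By induction, the statement is established for all m ≥ 1.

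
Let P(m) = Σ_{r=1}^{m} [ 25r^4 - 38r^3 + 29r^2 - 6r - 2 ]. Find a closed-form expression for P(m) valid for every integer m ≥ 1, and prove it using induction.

P(m) = m(5m^4 + 3m^3 - m^2 + 2m - 1)

We claim P(m) = m(5m^4 + 3m^3 - m^2 + 2m - 1) for all m ≥ 1.
Base case (m = 1): P(1) = 8, and the closed form gives 8. They agree.
Inductive step: assume the claim holds for m = r, so P(r) = r(5r^4 + 3r^3 - r^2 + 2r - 1).
Then P(r+1) = P(r) + (25r^4 + 62r^3 + 65r^2 + 38r + 8) = (r(5r^4 + 3r^3 - r^2 + 2r - 1)) + (25r^4 + 62r^3 + 65r^2 + 38r + 8).
Simplifying, P(r+1) = (r + 1)(5r^4 + 23r^3 + 38r^2 + 29r + 8) = (r+1)(5(r+1)^4 + 3(r+1)^3 - (r+1)^2 + 2(r+1) - 1),
which is the closed form with m = r+1.
Hence, by induction on m, the claim holds for every m ≥ 1.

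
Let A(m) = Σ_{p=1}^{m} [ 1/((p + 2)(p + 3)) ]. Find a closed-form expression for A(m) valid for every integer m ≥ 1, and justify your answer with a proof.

We claim A(m) = m/(3(m + 3)) for all m ≥ 1.
Base step (m = 1): A(1) = 1/12, and the closed form gives 1/12. They agree.
Inductive step: assume the claim holds for m = p, so A(p) = p/(3(p + 3)).
Then A(p+1) = A(p) + (1/((p + 3)(p + 4))) = (p/(3(p + 3))) + (1/((p + 3)(p + 4))).
Simplifying, A(p+1) = (p + 1)/(3(p + 4)) = (p+1)/(3((p+1) + 3)),
which is the closed form with m = p+1.
Hence, by induction on m, the claim holds for every m ≥ 1.

A(m) = m/(3(m + 3))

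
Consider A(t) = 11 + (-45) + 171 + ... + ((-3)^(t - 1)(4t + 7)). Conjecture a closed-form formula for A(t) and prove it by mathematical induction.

A(t) = -(-3)^t(t + 2) + 2

We claim A(t) = -(-3)^t(t + 2) + 2 for all t ≥ 1.
Base step (t = 1): A(1) = 11, and the closed form gives 11. They agree.
Inductive step: suppose the statement holds for some p ≥ 1, so A(p) = -(-3)^p(p + 2) + 2.
Then A(p+1) = A(p) + ((-3)^p(4p + 11)) = (-(-3)^p(p + 2) + 2) + ((-3)^p(4p + 11)).
Simplifying, A(p+1) = -(-3)^(p + 1)p + (-3)^(p + 2) + 2 = -(-3)^(p+1)((p+1) + 2) + 2,
which is the closed form with t = p+1.
Hence, by induction on t, the claim holds for every t ≥ 1.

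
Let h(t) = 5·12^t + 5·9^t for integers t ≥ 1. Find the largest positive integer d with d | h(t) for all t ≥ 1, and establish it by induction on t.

Computing the first values: h(1) = 105 and h(2) = 1125; gcd(105, 1125) = 15, so d ≤ 15.
We prove 15 | 5·12^t + 5·9^t for all t ≥ 1 by induction on t.
Base step (t = 1): h(1) = 105 = 15·(7), so 15 | h(1).
Suppose the result is true for t = m, i.e. 15 | h(m). Then
h(m+1) − 12·h(m) = (5·12^(m+1) + 5·9^(m+1)) − 12·(5·12^m + 5·9^m) = (5)·9^m·(9 − 12) = (-15)·9^m. Since 15 | h(m) by the inductive hypothesis, 15 | 12·h(m); and 15 | -15 since -15 = 15·-1. Therefore 15 | h(m+1).
By the principle of mathematical induction, the result holds for all t ≥ 1.
Therefore the largest such d is 15.

d = 15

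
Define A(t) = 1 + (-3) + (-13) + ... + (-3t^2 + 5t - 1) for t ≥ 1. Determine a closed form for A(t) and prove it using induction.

A(t) = -t(t^2 - t - 1)

We claim A(t) = -t(t^2 - t - 1) for all t ≥ 1.
Base case (t = 1): A(1) = 1, and the closed form gives 1. They agree.
For the inductive step, assume it holds for an arbitrary j ≥ 1, so A(j) = j(-j^2 + j + 1).
Then A(j+1) = A(j) + (-3j^2 - j + 1) = (j(-j^2 + j + 1)) + (-3j^2 - j + 1).
Simplifying, A(j+1) = -(j + 1)(j^2 + j - 1) = -(j+1)((j+1)^2 - (j+1) - 1),
which is the closed form with t = j+1.
By induction, the statement is established for all t ≥ 1.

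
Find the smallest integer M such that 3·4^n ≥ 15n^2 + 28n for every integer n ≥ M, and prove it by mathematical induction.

M = 4

At n = 3: 192 < 219, so the inequality fails and M ≥ 4. We prove 3·4^n ≥ 15n^2 + 28n for all n ≥ 4.
For the base case n = 4: 3·4^n = 768 and 15n^2 + 28n = 352, so 768 ≥ 352.
Suppose the result is true for n = m, so 3·4^m ≥ 15m^2 + 28m.
Then 3·4^(m + 1) = 4·(3·4^m) ≥ 4·(15m^2 + 28m).
Also, for m ≥ 4 we have 4·(15m^2 + 28m) ≥ 15(m+1)^2 + 28(m+1), since 4·(15m^2 + 28m) − (15(m+1)^2 + 28(m+1)) = 45m^2 + 54m - 43, which is nonnegative for all m ≥ 4.
Combining, 3·4^(m + 1) ≥ 15(m+1)^2 + 28(m+1).
By the principle of mathematical induction, the result holds for all n ≥ 4.
Hence the smallest such M is 4.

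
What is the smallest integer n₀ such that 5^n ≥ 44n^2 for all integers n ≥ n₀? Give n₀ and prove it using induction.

n₀ = 5

At n = 4: 625 < 704, so the inequality fails and n₀ ≥ 5. We prove 5^n ≥ 44n^2 for all n ≥ 5.
Base step (n = 5): 5^n = 3125 and 44n^2 = 1100, so 3125 ≥ 1100.
Inductive step: suppose the statement holds for some m ≥ 5, so 5^m ≥ 44m^2.
Then 5^(m + 1) = 5·(5^m) ≥ 5·(44m^2).
Also, for m ≥ 5 we have 5·(44m^2) ≥ 44(m+1)^2, since 5 ≥ (1 + 1/m)^2 for all m ≥ 5.
Combining, 5^(m + 1) ≥ 44(m+1)^2.
Hence, by induction on n, the claim holds for every n ≥ 5.
Hence the smallest such n₀ is 5.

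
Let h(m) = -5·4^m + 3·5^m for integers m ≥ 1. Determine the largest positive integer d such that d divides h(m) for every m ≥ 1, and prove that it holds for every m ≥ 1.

Computing the first values: h(1) = -5 and h(2) = -5; gcd(-5, -5) = 5, so d ≤ 5.
We prove 5 | -5·4^m + 3·5^m for all m ≥ 1 by induction on m.
For the base case m = 1: h(1) = -5 = 5·(-1), so 5 | h(1).
For the inductive step, assume it holds for an arbitrary i ≥ 1, i.e. 5 | h(i). Then
h(i+1) − 5·h(i) = (-5·4^(i+1) + 3·5^(i+1)) − 5·(-5·4^i + 3·5^i) = (-5)·4^i·(4 − 5) = (5)·4^i. Since 5 | h(i) by the inductive hypothesis, 5 | 5·h(i); and 5 | 5 since 5 = 5·1. Therefore 5 | h(i+1).
By induction, the statement is established for all m ≥ 1.
Therefore the largest such d is 5.

d = 5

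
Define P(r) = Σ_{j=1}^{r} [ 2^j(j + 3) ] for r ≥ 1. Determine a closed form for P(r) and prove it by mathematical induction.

P(r) = 2·2^r(r + 2) - 4

We claim P(r) = 2·2^r(r + 2) - 4 for all r ≥ 1.
For the base case r = 1: P(1) = 8, and the closed form gives 8. They agree.
Inductive step: suppose the statement holds for some j ≥ 1, so P(j) = 2·2^j(j + 2) - 4.
Then P(j+1) = P(j) + (2^(j + 1)(j + 4)) = (2·2^j(j + 2) - 4) + (2^(j + 1)(j + 4)).
Simplifying, P(j+1) = 4·2^j·j + 12·2^j - 4 = 2·2^(j+1)((j+1) + 2) - 4,
which is the closed form with r = j+1.
By induction, the statement is established for all r ≥ 1.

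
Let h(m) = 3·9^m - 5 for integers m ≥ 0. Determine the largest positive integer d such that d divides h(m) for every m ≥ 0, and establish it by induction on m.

Computing the first values: h(0) = -2 and h(1) = 22; gcd(-2, 22) = 2, so d ≤ 2.
We prove 2 | 3·9^m - 5 for all m ≥ 0 by induction on m.
For the base case m = 0: h(0) = -2 = 2·(-1), so 2 | h(0).
Suppose the result is true for m = i, i.e. 2 | h(i). Then
h(i+1) = 3·9^(i+1) - 5 = 9·(3·9^i - 5) + 40 = 9·h(i) + 40. The first term is divisible by 2 by the inductive hypothesis, and 40 is divisible by 2. Hence 2 | h(i+1).
Hence, by induction on m, the claim holds for every m ≥ 0.
Therefore the largest such d is 2.

d = 2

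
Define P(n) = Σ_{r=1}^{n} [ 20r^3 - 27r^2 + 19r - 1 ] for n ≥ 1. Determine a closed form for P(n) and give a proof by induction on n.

P(n) = n(5n^3 + n^2 + n + 4)

We claim P(n) = n(5n^3 + n^2 + n + 4) for all n ≥ 1.
Base case (n = 1): P(1) = 11, and the closed form gives 11. They agree.
Suppose the result is true for n = r, so P(r) = r(5r^3 + r^2 + r + 4).
Then P(r+1) = P(r) + (20r^3 + 33r^2 + 25r + 11) = (r(5r^3 + r^2 + r + 4)) + (20r^3 + 33r^2 + 25r + 11).
Simplifying, P(r+1) = (r + 1)(5r^3 + 16r^2 + 18r + 11) = (r+1)(5(r+1)^3 + (r+1)^2 + (r+1) + 4),
which is the closed form with n = r+1.
Hence, by induction on n, the claim holds for every n ≥ 1.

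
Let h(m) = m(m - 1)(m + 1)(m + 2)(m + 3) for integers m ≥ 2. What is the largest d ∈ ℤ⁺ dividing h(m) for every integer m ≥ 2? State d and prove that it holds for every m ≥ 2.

Computing the first values: h(2) = 120 and h(3) = 720; gcd(120, 720) = 120, so d ≤ 120.
We prove 120 | m(m - 1)(m + 1)(m + 2)(m + 3) for all m ≥ 2 by induction on m.
When m = 2: h(2) = 120 = 120·(1), so 120 | h(2).
For the inductive step, assume it holds for an arbitrary k ≥ 2, i.e. 120 | h(k). Then
h(k+1) − h(k) = k·(k+1)·(k+2)·(k+3)·(k+4) − (k-1)·k·(k+1)·(k+2)·(k+3) = k·(k+1)·(k+2)·(k+3)·[(k+4) − (k-1)] = 5·k·(k+1)·(k+2)·(k+3). The product of 4 consecutive integers is divisible by (4)! = 24, so h(k+1) − h(k) is divisible by 5·24 = 120. By the inductive hypothesis 120 | h(k), hence 120 | h(k+1).
Hence, by induction on m, the claim holds for every m ≥ 2.
Therefore the largest such d is 120.

d = 120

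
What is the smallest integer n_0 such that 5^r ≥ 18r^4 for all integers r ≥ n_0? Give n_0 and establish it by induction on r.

At r = 6: 15625 < 23328, so the inequality fails and n_0 ≥ 7. We prove 5^r ≥ 18r^4 for all r ≥ 7.
When r = 7: 5^r = 78125 and 18r^4 = 43218, so 78125 ≥ 43218.
Inductive step: assume the claim holds for r = p, so 5^p ≥ 18p^4.
Then 5^(p + 1) = 5·(5^p) ≥ 5·(18p^4).
Also, for p ≥ 7 we have 5·(18p^4) ≥ 18(p+1)^4, since 5 ≥ (1 + 1/p)^4 for all p ≥ 7.
Combining, 5^(p + 1) ≥ 18(p+1)^4.
This completes the induction.
Hence the smallest such n_0 is 7.

n_0 = 7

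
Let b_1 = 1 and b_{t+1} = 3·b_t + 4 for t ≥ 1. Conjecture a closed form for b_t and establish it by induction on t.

b_t = 3^t - 2

Computing the first terms: b_1 = 1, b_2 = 7, b_3 = 25. This suggests b_t = 3^t - 2.
Base step (t = 1): the formula gives 1 = 1 = b_1.
Suppose the result is true for t = r, so b_r = 3^r - 2.
Then b_{r+1} = 3·b_r + 4 = 3·(3^r - 2) + 4 = 3^(r + 1) - 2,
which is the claimed formula at t = r+1.
By induction, the statement is established for all t ≥ 1.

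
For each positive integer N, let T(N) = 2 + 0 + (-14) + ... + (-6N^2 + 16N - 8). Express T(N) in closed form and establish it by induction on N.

T(N) = -N(2N^2 - 5N + 1)

We claim T(N) = -N(2N^2 - 5N + 1) for all N ≥ 1.
Base case (N = 1): T(1) = 2, and the closed form gives 2. They agree.
Suppose the result is true for N = m, so T(m) = m(-2m^2 + 5m - 1).
Then T(m+1) = T(m) + (-6m^2 + 4m + 2) = (m(-2m^2 + 5m - 1)) + (-6m^2 + 4m + 2).
Simplifying, T(m+1) = -(m + 1)(2m^2 - m - 2) = -(m+1)(2(m+1)^2 - 5(m+1) + 1),
which is the closed form with N = m+1.
By the principle of mathematical induction, the result holds for all N ≥ 1.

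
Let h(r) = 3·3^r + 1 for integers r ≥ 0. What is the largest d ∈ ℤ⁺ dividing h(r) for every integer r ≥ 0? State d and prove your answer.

Computing the first values: h(0) = 4 and h(1) = 10; gcd(4, 10) = 2, so d ≤ 2.
We prove 2 | 3·3^r + 1 for all r ≥ 0 by induction on r.
For the base case r = 0: h(0) = 4 = 2·(2), so 2 | h(0).
For the inductive step, assume it holds for an arbitrary j ≥ 0, i.e. 2 | h(j). Then
h(j+1) = 3·3^(j+1) + 1 = 3·(3·3^j + 1) - 2 = 3·h(j) - 2. The first term is divisible by 2 by the inductive hypothesis, and -2 is divisible by 2. Hence 2 | h(j+1).
Hence, by induction on r, the claim holds for every r ≥ 0.
Therefore the largest such d is 2.

d = 2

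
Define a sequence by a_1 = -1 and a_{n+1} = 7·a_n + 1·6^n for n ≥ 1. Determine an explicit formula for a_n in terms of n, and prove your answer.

Computing the first terms: a_1 = -1, a_2 = -1, a_3 = 29. This suggests a_n = -6^n + 5·7^(n - 1).
For the base case n = 1: the formula gives -1 = -1 = a_1.
Inductive step: assume the claim holds for n = j, so a_j = -6^j + 5·7^(j - 1).
Then a_{j+1} = 7·a_j + 1·6^j = 7·(-6^j + 5·7^(j - 1)) + 1·6^j = -6^(j + 1) + 5·7^j = -6^(j+1) + 5·7^((j+1) - 1),
which is the claimed formula at n = j+1.
Hence, by induction on n, the claim holds for every n ≥ 1.

a_n = -6^n + 5·7^(n - 1)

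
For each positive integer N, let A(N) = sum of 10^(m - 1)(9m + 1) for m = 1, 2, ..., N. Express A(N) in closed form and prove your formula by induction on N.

We claim A(N) = 10^N·N for all N ≥ 1.
For the base case N = 1: A(1) = 10, and the closed form gives 10. They agree.
Inductive step: suppose the statement holds for some m ≥ 1, so A(m) = 10^m·m.
Then A(m+1) = A(m) + (10^m(9m + 10)) = (10^m·m) + (10^m(9m + 10)).
Simplifying, A(m+1) = 10^(m + 1)(m + 1) = 10^(m+1)·(m+1),
which is the closed form with N = m+1.
This completes the induction.

A(N) = 10^N·N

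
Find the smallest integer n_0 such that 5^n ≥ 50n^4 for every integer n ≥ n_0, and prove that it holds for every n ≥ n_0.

n_0 = 8

At n = 7: 78125 < 120050, so the inequality fails and n_0 ≥ 8. We prove 5^n ≥ 50n^4 for all n ≥ 8.
Base step (n = 8): 5^n = 390625 and 50n^4 = 204800, so 390625 ≥ 204800.
Inductive step: suppose the statement holds for some m ≥ 8, so 5^m ≥ 50m^4.
Then 5^(m + 1) = 5·(5^m) ≥ 5·(50m^4).
Also, for m ≥ 8 we have 5·(50m^4) ≥ 50(m+1)^4, since 5 ≥ (1 + 1/m)^4 for all m ≥ 8.
Combining, 5^(m + 1) ≥ 50(m+1)^4.
By the principle of mathematical induction, the result holds for all n ≥ 8.
Hence the smallest such n_0 is 8.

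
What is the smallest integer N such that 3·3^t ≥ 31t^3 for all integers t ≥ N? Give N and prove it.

At t = 7: 6561 < 10633, so the inequality fails and N ≥ 8. We prove 3·3^t ≥ 31t^3 for all t ≥ 8.
For the base case t = 8: 3·3^t = 19683 and 31t^3 = 15872, so 19683 ≥ 15872.
For the inductive step, assume it holds for an arbitrary m ≥ 8, so 3·3^m ≥ 31m^3.
Then 3·3^(m + 1) = 3·(3·3^m) ≥ 3·(31m^3).
Also, for m ≥ 8 we have 3·(31m^3) ≥ 31(m+1)^3, since 3 ≥ (1 + 1/m)^3 for all m ≥ 8.
Combining, 3·3^(m + 1) ≥ 31(m+1)^3.
This completes the induction.
Hence the smallest such N is 8.

N = 8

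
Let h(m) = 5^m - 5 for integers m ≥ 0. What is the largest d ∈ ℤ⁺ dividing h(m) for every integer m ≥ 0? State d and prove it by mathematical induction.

d = 4

Computing the first values: h(0) = -4 and h(1) = 0; gcd(-4, 0) = 4, so d ≤ 4.
We prove 4 | 5^m - 5 for all m ≥ 0 by induction on m.
For the base case m = 0: h(0) = -4 = 4·(-1), so 4 | h(0).
Inductive step: suppose the statement holds for some r ≥ 0, i.e. 4 | h(r). Then
h(r+1) = 5^(r+1) - 5 = 5·(5^r - 5) + 20 = 5·h(r) + 20. The first term is divisible by 4 by the inductive hypothesis, and 20 is divisible by 4. Hence 4 | h(r+1).
By the principle of mathematical induction, the result holds for all m ≥ 0.
Therefore the largest such d is 4.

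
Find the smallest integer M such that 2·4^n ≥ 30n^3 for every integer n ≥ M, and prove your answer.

At n = 5: 2048 < 3750, so the inequality fails and M ≥ 6. We prove 2·4^n ≥ 30n^3 for all n ≥ 6.
Base case (n = 6): 2·4^n = 8192 and 30n^3 = 6480, so 8192 ≥ 6480.
Suppose the result is true for n = j, so 2·4^j ≥ 30j^3.
Then 2·4^(j + 1) = 4·(2·4^j) ≥ 4·(30j^3).
Also, for j ≥ 6 we have 4·(30j^3) ≥ 30(j+1)^3, since 4 ≥ (1 + 1/j)^3 for all j ≥ 6.
Combining, 2·4^(j + 1) ≥ 30(j+1)^3.
Hence, by induction on n, the claim holds for every n ≥ 6.
Hence the smallest such M is 6.

M = 6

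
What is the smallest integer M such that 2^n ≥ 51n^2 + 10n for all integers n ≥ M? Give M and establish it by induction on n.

At n = 13: 8192 < 8749, so the inequality fails and M ≥ 14. We prove 2^n ≥ 51n^2 + 10n for all n ≥ 14.
Base case (n = 14): 2^n = 16384 and 51n^2 + 10n = 10136, so 16384 ≥ 10136.
Inductive step: suppose the statement holds for some r ≥ 14, so 2^r ≥ 51r^2 + 10r.
Then 2^(r + 1) = 2·(2^r) ≥ 2·(51r^2 + 10r).
Also, for r ≥ 14 we have 2·(51r^2 + 10r) ≥ 51(r+1)^2 + 10(r+1), since 2·(51r^2 + 10r) − (51(r+1)^2 + 10(r+1)) = 51r^2 - 92r - 61, which is nonnegative for all r ≥ 14.
Combining, 2^(r + 1) ≥ 51(r+1)^2 + 10(r+1).
Hence, by induction on n, the claim holds for every n ≥ 14.
Hence the smallest such M is 14.

M = 14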